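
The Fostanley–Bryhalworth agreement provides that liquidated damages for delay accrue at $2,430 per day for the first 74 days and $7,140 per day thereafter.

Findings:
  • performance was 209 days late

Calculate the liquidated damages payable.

$1,143,720

First 74 days: 74 × $2,430 = $179,820
Remaining days: (209 − 74) × $7,140 = $963,900
Accrued per-day damages: $179,820 + $963,900 = $1,143,720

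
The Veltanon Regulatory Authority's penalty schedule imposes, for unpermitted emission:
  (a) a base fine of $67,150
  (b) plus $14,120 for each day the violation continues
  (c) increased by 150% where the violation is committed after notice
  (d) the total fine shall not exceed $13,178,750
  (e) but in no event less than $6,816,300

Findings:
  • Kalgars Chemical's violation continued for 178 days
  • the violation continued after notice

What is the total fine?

Civil penalty: $6,816,300

Per-day component: 178 × $14,120 = $2,513,360
Base plus per-day: $67,150 + $2,513,360 = $2,580,510
Enhancement: 150% of $2,580,510 = $3,870,765
Enhanced fine: $2,580,510 + $3,870,765 = $6,451,275
Cap at $13,178,750: $6,451,275 is within the cap, no reduction.
Minimum $6,816,300: $6,451,275 is below the minimum → $6,816,300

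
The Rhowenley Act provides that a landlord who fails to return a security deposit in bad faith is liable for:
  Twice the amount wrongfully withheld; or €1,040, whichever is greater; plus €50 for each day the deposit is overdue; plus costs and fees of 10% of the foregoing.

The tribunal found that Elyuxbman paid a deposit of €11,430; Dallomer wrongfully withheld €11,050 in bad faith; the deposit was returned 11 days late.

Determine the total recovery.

Doubled: 2 × €11,050 = €22,100
Minimum €1,040: €22,100 meets the minimum, no increase.
Late-return penalty: 11 × €50 = €550
Damages plus late penalty: €22,100 + €550 = €22,650
Costs and fees: 10% of €22,650 = €2,265
Total recovery: €22,650 + €2,265 = €24,915

Recovery: €24,915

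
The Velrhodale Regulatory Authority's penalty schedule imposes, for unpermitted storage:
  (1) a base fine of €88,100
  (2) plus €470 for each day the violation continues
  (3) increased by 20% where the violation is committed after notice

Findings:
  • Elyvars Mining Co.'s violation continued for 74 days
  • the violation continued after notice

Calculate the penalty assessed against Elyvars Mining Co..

Per-day component: 74 × €470 = €34,780
Base plus per-day: €88,100 + €34,780 = €122,880
Enhancement: 20% of €122,880 = €24,576
Enhanced fine: €122,880 + €24,576 = €147,456

Civil penalty: €147,456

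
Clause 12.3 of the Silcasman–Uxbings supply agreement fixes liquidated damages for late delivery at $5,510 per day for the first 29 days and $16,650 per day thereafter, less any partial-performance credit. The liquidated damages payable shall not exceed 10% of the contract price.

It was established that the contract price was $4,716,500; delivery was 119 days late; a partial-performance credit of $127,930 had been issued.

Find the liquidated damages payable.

First 29 days: 29 × $5,510 = $159,790
Remaining days: (119 − 29) × $16,650 = $1,498,500
Accrued per-day damages: $159,790 + $1,498,500 = $1,658,290
Less partial-performance credit: $1,658,290 − $127,930 = $1,530,360
Cap: 10% of $4,716,500 = $471,650
Cap at $471,650: $1,530,360 exceeds the cap → $471,650

$471,650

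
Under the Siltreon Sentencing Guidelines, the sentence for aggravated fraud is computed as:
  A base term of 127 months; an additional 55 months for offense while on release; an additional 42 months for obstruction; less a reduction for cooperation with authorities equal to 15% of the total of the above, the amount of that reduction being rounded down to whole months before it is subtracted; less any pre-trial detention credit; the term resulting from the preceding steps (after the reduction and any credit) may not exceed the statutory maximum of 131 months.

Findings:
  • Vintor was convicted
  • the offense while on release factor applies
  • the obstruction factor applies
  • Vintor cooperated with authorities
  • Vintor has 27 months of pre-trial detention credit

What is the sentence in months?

Offense while on release enhancement: +55 months
Obstruction enhancement: +42 months
Adjusted term: 127 months + 55 months + 42 months = 224 months
Cooperation with authorities reduction: 15% of 224 months = 33 months (rounded down)
After reduction: 224 − 33 = 191 months
Less pre-trial detention credit: 191 months − 27 months = 164 months
Cap at 131 months: 164 months exceeds the cap → 131 months

Sentence: 131 months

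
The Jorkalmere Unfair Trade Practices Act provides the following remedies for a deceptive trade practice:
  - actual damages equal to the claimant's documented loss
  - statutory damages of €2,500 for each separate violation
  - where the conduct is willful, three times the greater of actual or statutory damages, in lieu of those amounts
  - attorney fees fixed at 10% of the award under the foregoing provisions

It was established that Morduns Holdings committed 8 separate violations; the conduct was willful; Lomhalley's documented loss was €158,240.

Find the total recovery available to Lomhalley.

Statutory damages: 8 × €2,500 = €20,000
Greater of actual damages (€158,240) or statutory damages (€20,000): €158,240
Trebled: 3 × €158,240 = €474,720
Attorney fees: 10% of €474,720 = €47,472
Total recovery: €474,720 + €47,472 = €522,192

€522,192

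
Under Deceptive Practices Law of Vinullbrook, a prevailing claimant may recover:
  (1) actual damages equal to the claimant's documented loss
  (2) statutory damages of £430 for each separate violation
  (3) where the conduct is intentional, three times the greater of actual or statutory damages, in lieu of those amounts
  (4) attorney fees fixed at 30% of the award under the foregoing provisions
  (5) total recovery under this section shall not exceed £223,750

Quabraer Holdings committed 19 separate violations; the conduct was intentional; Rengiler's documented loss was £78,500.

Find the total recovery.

Statutory damages: 19 × £430 = £8,170
Greater of actual damages (£78,500) or statutory damages (£8,170): £78,500
Trebled: 3 × £78,500 = £235,500
Attorney fees: 30% of £235,500 = £70,650
Total before cap: £235,500 + £70,650 = £306,150
Cap at £223,750: £306,150 exceeds the cap → £223,750

Total recovery: £223,750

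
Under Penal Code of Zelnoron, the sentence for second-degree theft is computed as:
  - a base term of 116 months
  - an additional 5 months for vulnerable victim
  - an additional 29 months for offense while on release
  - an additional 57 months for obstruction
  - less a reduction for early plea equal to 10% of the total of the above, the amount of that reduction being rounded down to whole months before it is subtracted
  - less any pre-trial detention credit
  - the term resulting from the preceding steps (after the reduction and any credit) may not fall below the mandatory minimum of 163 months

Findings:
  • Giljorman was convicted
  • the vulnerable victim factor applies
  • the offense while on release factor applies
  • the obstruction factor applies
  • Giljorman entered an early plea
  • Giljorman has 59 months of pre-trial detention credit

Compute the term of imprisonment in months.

Vulnerable victim enhancement: +5 months
Offense while on release enhancement: +29 months
Obstruction enhancement: +57 months
Adjusted term: 116 months + 5 months + 29 months + 57 months = 207 months
Early plea reduction: 10% of 207 months = 20 months (rounded down)
After reduction: 207 − 20 = 187 months
Less pre-trial detention credit: 187 months − 59 months = 128 months
Minimum 163 months: 128 months is below the minimum → 163 months

163 months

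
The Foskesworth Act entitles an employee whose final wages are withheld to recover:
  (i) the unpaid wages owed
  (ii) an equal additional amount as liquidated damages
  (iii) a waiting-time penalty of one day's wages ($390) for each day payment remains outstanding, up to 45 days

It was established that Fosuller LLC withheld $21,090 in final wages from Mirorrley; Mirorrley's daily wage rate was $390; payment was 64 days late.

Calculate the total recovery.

$59,730

Liquidated damages (equal amount): $21,090
Penalty days: min(64, 45) = 45
Waiting-time penalty: 45 × $390 = $17,550
Total award: $21,090 + $21,090 + $17,550 = $59,730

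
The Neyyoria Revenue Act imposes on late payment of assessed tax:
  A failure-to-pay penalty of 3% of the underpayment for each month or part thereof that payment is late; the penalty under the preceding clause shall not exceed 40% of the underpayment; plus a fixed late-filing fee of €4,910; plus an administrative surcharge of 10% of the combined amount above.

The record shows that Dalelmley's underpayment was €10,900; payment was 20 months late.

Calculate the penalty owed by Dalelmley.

€10,197

Accrued rate: 3% × 20 = 60%, capped at 40% → 40%
Failure-to-pay penalty: 40% of €10,900 = €4,360
Penalty before surcharge: €4,360 + €4,910 = €9,270
Administrative surcharge: 10% of €9,270 = €927
Total penalty: €9,270 + €927 = €10,197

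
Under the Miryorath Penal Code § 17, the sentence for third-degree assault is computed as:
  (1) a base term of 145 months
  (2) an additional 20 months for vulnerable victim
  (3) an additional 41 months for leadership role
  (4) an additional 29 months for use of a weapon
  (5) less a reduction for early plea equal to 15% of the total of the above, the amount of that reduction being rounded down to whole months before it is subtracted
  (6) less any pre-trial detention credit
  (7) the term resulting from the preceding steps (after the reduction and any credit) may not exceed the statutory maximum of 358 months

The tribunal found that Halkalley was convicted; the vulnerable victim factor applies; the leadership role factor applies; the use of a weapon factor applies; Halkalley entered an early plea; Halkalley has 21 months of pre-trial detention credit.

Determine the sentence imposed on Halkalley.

Vulnerable victim enhancement: +20 months
Leadership role enhancement: +41 months
Use of a weapon enhancement: +29 months
Adjusted term: 145 months + 20 months + 41 months + 29 months = 235 months
Early plea reduction: 15% of 235 months = 35 months (rounded down)
After reduction: 235 − 35 = 200 months
Less pre-trial detention credit: 200 months − 21 months = 179 months
Cap at 358 months: 179 months is within the cap, no reduction.

179 months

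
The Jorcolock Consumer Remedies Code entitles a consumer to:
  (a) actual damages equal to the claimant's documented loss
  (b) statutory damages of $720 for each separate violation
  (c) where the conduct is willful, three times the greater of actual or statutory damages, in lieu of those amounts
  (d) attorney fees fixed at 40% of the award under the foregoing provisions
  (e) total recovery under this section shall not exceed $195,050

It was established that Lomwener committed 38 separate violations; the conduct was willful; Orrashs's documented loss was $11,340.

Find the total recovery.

Statutory damages: 38 × $720 = $27,360
Greater of actual damages ($11,340) or statutory damages ($27,360): $27,360
Trebled: 3 × $27,360 = $82,080
Attorney fees: 40% of $82,080 = $32,832
Total before cap: $82,080 + $32,832 = $114,912
Cap at $195,050: $114,912 is within the cap, no reduction.

$114,912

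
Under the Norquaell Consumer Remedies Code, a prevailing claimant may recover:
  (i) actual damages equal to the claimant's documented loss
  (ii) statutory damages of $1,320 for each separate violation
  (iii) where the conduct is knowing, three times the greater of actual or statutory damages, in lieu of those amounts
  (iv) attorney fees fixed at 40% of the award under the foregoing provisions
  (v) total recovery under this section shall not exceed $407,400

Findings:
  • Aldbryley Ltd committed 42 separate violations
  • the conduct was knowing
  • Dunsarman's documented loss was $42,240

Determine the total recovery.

$232,848

Statutory damages: 42 × $1,320 = $55,440
Greater of actual damages ($42,240) or statutory damages ($55,440): $55,440
Trebled: 3 × $55,440 = $166,320
Attorney fees: 40% of $166,320 = $66,528
Total before cap: $166,320 + $66,528 = $232,848
Cap at $407,400: $232,848 is within the cap, no reduction.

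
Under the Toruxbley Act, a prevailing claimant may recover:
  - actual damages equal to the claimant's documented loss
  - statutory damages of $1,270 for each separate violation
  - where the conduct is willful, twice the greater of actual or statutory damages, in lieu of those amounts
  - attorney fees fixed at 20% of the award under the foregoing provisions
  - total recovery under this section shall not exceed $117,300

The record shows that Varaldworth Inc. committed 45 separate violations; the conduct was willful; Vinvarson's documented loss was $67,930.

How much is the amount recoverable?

$117,300

Statutory damages: 45 × $1,270 = $57,150
Greater of actual damages ($67,930) or statutory damages ($57,150): $67,930
Doubled: 2 × $67,930 = $135,860
Attorney fees: 20% of $135,860 = $27,172
Total before cap: $135,860 + $27,172 = $163,032
Cap at $117,300: $163,032 exceeds the cap → $117,300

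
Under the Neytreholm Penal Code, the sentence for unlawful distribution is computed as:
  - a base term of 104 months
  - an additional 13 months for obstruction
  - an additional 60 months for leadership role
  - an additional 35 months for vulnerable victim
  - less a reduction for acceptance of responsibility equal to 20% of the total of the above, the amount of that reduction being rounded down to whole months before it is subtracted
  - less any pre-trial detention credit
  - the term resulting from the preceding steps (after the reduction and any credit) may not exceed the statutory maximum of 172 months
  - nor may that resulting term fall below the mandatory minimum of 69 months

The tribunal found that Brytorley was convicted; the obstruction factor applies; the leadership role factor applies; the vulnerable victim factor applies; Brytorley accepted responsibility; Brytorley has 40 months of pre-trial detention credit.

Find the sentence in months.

130 months

Obstruction enhancement: +13 months
Leadership role enhancement: +60 months
Vulnerable victim enhancement: +35 months
Adjusted term: 104 months + 13 months + 60 months + 35 months = 212 months
Acceptance of responsibility reduction: 20% of 212 months = 42 months (rounded down)
After reduction: 212 − 42 = 170 months
Less pre-trial detention credit: 170 months − 40 months = 130 months
Cap at 172 months: 130 months is within the cap, no reduction.
Minimum 69 months: 130 months meets the minimum, no increase.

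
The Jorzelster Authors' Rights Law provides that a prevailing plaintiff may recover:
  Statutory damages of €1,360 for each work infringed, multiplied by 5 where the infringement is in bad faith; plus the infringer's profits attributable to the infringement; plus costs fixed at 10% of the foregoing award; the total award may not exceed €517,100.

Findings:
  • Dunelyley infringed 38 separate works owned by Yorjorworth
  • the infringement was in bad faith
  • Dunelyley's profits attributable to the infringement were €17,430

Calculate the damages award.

Award: €303,413

Statutory damages: 38 × €1,360 = €51,680
Multiplied by 5: 5 × €51,680 = €258,400
Combined award: €258,400 + €17,430 = €275,830
Costs: 10% of €275,830 = €27,583
Award plus costs: €275,830 + €27,583 = €303,413
Cap at €517,100: €303,413 is within the cap, no reduction.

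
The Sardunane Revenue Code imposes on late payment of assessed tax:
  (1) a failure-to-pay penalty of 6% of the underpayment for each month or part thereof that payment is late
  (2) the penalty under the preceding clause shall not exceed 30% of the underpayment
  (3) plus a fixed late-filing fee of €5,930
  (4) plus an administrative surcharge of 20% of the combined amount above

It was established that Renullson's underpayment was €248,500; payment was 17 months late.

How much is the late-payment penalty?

€96,576

Accrued rate: 6% × 17 = 102%, capped at 30% → 30%
Failure-to-pay penalty: 30% of €248,500 = €74,550
Penalty before surcharge: €74,550 + €5,930 = €80,480
Administrative surcharge: 20% of €80,480 = €16,096
Total penalty: €80,480 + €16,096 = €96,576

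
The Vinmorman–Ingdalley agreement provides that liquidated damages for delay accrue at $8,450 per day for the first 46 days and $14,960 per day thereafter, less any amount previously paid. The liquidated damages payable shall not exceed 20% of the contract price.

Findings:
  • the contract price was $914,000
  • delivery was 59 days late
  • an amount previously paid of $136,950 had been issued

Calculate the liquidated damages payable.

First 46 days: 46 × $8,450 = $388,700
Remaining days: (59 − 46) × $14,960 = $194,480
Accrued per-day damages: $388,700 + $194,480 = $583,180
Less amount previously paid: $583,180 − $136,950 = $446,230
Cap: 20% of $914,000 = $182,800
Cap at $182,800: $446,230 exceeds the cap → $182,800

Liquidated damages: $182,800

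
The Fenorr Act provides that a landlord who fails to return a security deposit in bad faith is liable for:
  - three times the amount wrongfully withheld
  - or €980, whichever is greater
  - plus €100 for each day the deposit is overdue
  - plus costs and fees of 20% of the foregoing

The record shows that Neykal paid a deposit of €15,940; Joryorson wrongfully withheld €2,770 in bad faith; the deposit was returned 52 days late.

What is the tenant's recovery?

Trebled: 3 × €2,770 = €8,310
Minimum €980: €8,310 meets the minimum, no increase.
Late-return penalty: 52 × €100 = €5,200
Damages plus late penalty: €8,310 + €5,200 = €13,510
Costs and fees: 20% of €13,510 = €2,702
Total recovery: €13,510 + €2,702 = €16,212

€16,212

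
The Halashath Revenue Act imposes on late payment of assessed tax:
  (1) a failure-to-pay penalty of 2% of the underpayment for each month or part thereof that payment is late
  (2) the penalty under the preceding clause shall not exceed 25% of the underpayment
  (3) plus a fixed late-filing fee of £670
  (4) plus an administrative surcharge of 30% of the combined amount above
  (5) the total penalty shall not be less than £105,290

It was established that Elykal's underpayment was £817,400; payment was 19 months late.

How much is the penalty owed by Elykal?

Penalty: £266,526

Accrued rate: 2% × 19 = 38%, capped at 25% → 25%
Failure-to-pay penalty: 25% of £817,400 = £204,350
Penalty before surcharge: £204,350 + £670 = £205,020
Administrative surcharge: 30% of £205,020 = £61,506
Total penalty: £205,020 + £61,506 = £266,526
Minimum £105,290: £266,526 meets the minimum, no increase.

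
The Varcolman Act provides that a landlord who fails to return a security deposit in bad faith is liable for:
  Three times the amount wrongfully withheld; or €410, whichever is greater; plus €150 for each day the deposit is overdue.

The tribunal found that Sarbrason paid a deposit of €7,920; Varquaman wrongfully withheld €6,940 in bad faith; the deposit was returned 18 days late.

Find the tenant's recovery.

€23,520

Trebled: 3 × €6,940 = €20,820
Minimum €410: €20,820 meets the minimum, no increase.
Late-return penalty: 18 × €150 = €2,700
Damages plus late penalty: €20,820 + €2,700 = €23,520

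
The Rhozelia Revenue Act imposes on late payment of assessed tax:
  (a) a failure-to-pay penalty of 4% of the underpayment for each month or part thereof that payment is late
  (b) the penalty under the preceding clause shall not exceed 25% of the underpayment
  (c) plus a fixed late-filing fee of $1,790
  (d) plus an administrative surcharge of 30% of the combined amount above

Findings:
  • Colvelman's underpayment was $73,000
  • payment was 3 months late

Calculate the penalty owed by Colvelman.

$13,715

Accrued rate: 4% × 3 = 12%, capped at 25% → 12%
Failure-to-pay penalty: 12% of $73,000 = $8,760
Penalty before surcharge: $8,760 + $1,790 = $10,550
Administrative surcharge: 30% of $10,550 = $3,165
Total penalty: $10,550 + $3,165 = $13,715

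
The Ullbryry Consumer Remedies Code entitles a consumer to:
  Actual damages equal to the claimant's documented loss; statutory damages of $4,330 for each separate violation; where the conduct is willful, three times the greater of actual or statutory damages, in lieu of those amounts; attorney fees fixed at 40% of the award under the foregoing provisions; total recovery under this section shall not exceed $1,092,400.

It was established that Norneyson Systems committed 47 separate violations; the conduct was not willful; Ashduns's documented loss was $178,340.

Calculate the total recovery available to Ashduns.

Statutory damages: 47 × $4,330 = $203,510
Conduct not willful: the in-lieu enhancement does not apply.
Actual plus statutory damages: $178,340 + $203,510 = $381,850
Attorney fees: 40% of $381,850 = $152,740
Total before cap: $381,850 + $152,740 = $534,590
Cap at $1,092,400: $534,590 is within the cap, no reduction.

Total recovery: $534,590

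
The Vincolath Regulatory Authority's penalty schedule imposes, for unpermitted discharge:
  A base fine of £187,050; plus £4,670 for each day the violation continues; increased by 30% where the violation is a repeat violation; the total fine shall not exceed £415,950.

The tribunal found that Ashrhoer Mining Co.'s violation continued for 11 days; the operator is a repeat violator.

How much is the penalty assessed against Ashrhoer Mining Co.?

£309,946

Per-day component: 11 × £4,670 = £51,370
Base plus per-day: £187,050 + £51,370 = £238,420
Enhancement: 30% of £238,420 = £71,526
Enhanced fine: £238,420 + £71,526 = £309,946
Cap at £415,950: £309,946 is within the cap, no reduction.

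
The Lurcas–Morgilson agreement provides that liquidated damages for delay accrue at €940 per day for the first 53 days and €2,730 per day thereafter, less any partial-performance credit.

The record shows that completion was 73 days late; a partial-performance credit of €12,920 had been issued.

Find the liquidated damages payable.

€91,500

First 53 days: 53 × €940 = €49,820
Remaining days: (73 − 53) × €2,730 = €54,600
Accrued per-day damages: €49,820 + €54,600 = €104,420
Less partial-performance credit: €104,420 − €12,920 = €91,500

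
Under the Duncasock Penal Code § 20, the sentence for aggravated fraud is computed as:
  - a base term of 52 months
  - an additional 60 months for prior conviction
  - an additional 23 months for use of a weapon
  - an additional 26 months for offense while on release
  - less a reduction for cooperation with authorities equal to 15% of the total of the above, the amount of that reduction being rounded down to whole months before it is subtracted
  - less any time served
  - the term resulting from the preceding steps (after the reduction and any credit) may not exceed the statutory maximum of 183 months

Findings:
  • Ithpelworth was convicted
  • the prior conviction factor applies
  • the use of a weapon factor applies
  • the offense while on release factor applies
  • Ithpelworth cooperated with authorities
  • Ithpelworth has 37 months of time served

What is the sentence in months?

Prior conviction enhancement: +60 months
Use of a weapon enhancement: +23 months
Offense while on release enhancement: +26 months
Adjusted term: 52 months + 60 months + 23 months + 26 months = 161 months
Cooperation with authorities reduction: 15% of 161 months = 24 months (rounded down)
After reduction: 161 − 24 = 137 months
Less time served: 137 months − 37 months = 100 months
Cap at 183 months: 100 months is within the cap, no reduction.

Sentence: 100 months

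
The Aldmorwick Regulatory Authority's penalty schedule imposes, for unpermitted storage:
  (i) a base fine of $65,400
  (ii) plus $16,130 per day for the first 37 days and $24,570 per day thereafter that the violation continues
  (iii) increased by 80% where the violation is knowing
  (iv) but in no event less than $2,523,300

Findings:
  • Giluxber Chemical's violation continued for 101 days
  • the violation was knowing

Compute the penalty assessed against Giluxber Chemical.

First 37 days: 37 × $16,130 = $596,810
Remaining days: (101 − 37) × $24,570 = $1,572,480
Per-day component: $596,810 + $1,572,480 = $2,169,290
Base plus per-day: $65,400 + $2,169,290 = $2,234,690
Enhancement: 80% of $2,234,690 = $1,787,752
Enhanced fine: $2,234,690 + $1,787,752 = $4,022,442
Minimum $2,523,300: $4,022,442 meets the minimum, no increase.

$4,022,442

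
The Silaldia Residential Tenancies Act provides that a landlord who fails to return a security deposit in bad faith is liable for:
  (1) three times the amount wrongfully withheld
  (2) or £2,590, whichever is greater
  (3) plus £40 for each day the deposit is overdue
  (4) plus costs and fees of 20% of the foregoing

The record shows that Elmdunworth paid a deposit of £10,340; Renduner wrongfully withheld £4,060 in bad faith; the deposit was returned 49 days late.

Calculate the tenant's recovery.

Trebled: 3 × £4,060 = £12,180
Minimum £2,590: £12,180 meets the minimum, no increase.
Late-return penalty: 49 × £40 = £1,960
Damages plus late penalty: £12,180 + £1,960 = £14,140
Costs and fees: 20% of £14,140 = £2,828
Total recovery: £14,140 + £2,828 = £16,968

£16,968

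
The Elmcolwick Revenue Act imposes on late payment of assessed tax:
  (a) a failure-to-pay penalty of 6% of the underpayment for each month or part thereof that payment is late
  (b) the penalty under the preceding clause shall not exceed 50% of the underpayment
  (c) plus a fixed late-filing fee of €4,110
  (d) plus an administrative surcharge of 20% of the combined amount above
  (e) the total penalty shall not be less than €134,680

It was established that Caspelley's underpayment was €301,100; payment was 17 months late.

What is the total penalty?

Accrued rate: 6% × 17 = 102%, capped at 50% → 50%
Failure-to-pay penalty: 50% of €301,100 = €150,550
Penalty before surcharge: €150,550 + €4,110 = €154,660
Administrative surcharge: 20% of €154,660 = €30,932
Total penalty: €154,660 + €30,932 = €185,592
Minimum €134,680: €185,592 meets the minimum, no increase.

€185,592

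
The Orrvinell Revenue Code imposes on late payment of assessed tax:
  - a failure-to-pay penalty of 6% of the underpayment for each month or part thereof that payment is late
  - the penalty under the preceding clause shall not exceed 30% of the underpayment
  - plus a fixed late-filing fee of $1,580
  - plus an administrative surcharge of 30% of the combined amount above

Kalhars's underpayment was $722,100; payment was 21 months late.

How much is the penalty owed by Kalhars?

$283,673

Accrued rate: 6% × 21 = 126%, capped at 30% → 30%
Failure-to-pay penalty: 30% of $722,100 = $216,630
Penalty before surcharge: $216,630 + $1,580 = $218,210
Administrative surcharge: 30% of $218,210 = $65,463
Total penalty: $218,210 + $65,463 = $283,673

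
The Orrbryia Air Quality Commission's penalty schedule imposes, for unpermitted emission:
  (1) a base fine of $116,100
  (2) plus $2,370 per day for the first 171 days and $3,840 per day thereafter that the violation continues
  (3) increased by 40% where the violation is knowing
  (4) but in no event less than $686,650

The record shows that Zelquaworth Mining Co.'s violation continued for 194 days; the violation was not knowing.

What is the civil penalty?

First 171 days: 171 × $2,370 = $405,270
Remaining days: (194 − 171) × $3,840 = $88,320
Per-day component: $405,270 + $88,320 = $493,590
Base plus per-day: $116,100 + $493,590 = $609,690
The violation was not knowing: no 40% increase.
Minimum $686,650: $609,690 is below the minimum → $686,650

Civil penalty: $686,650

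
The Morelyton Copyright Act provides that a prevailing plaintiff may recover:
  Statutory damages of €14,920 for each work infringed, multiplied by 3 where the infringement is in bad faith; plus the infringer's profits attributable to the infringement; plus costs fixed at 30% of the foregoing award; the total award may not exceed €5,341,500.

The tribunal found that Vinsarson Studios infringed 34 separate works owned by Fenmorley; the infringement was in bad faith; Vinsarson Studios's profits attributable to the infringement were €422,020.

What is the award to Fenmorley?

€2,527,018

Statutory damages: 34 × €14,920 = €507,280
Trebled: 3 × €507,280 = €1,521,840
Combined award: €1,521,840 + €422,020 = €1,943,860
Costs: 30% of €1,943,860 = €583,158
Award plus costs: €1,943,860 + €583,158 = €2,527,018
Cap at €5,341,500: €2,527,018 is within the cap, no reduction.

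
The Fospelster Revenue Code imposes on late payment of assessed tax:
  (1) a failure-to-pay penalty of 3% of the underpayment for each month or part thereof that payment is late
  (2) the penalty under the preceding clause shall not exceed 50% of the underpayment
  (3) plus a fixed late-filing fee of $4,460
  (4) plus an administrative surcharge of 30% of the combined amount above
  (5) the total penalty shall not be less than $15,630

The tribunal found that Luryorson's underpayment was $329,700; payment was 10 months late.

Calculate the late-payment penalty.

Accrued rate: 3% × 10 = 30%, capped at 50% → 30%
Failure-to-pay penalty: 30% of $329,700 = $98,910
Penalty before surcharge: $98,910 + $4,460 = $103,370
Administrative surcharge: 30% of $103,370 = $31,011
Total penalty: $103,370 + $31,011 = $134,381
Minimum $15,630: $134,381 meets the minimum, no increase.

$134,381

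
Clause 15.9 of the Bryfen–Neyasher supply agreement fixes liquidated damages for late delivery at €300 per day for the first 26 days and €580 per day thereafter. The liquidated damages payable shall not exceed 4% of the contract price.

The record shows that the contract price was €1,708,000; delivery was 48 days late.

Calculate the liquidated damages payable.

First 26 days: 26 × €300 = €7,800
Remaining days: (48 − 26) × €580 = €12,760
Accrued per-day damages: €7,800 + €12,760 = €20,560
Cap: 4% of €1,708,000 = €68,320
Cap at €68,320: €20,560 is within the cap, no reduction.

€20,560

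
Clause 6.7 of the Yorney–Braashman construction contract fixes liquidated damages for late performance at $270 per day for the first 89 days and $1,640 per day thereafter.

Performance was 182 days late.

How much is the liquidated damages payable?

$176,550

First 89 days: 89 × $270 = $24,030
Remaining days: (182 − 89) × $1,640 = $152,520
Accrued per-day damages: $24,030 + $152,520 = $176,550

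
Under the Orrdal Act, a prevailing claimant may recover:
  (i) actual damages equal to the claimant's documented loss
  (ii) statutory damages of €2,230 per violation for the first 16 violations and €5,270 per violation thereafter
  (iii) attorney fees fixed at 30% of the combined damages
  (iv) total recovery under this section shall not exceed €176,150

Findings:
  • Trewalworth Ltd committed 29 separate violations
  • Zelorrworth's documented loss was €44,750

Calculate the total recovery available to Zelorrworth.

€176,150

First 16 violations: 16 × €2,230 = €35,680
Remaining violations: (29 − 16) × €5,270 = €68,510
Statutory damages: €35,680 + €68,510 = €104,190
Combined damages: €44,750 + €104,190 = €148,940
Attorney fees: 30% of €148,940 = €44,682
Total before cap: €148,940 + €44,682 = €193,622
Cap at €176,150: €193,622 exceeds the cap → €176,150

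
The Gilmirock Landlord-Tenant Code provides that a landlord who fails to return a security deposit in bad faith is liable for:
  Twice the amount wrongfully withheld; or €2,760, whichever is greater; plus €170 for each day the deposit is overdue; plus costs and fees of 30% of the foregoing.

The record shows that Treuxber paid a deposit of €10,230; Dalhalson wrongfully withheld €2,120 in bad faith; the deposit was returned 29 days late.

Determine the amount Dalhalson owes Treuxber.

€11,921

Doubled: 2 × €2,120 = €4,240
Minimum €2,760: €4,240 meets the minimum, no increase.
Late-return penalty: 29 × €170 = €4,930
Damages plus late penalty: €4,240 + €4,930 = €9,170
Costs and fees: 30% of €9,170 = €2,751
Total recovery: €9,170 + €2,751 = €11,921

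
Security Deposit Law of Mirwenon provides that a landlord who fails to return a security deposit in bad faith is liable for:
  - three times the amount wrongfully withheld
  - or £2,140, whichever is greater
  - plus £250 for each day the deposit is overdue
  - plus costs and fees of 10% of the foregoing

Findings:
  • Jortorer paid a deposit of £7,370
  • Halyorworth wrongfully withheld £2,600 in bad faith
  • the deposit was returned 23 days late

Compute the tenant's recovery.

Trebled: 3 × £2,600 = £7,800
Minimum £2,140: £7,800 meets the minimum, no increase.
Late-return penalty: 23 × £250 = £5,750
Damages plus late penalty: £7,800 + £5,750 = £13,550
Costs and fees: 10% of £13,550 = £1,355
Total recovery: £13,550 + £1,355 = £14,905

£14,905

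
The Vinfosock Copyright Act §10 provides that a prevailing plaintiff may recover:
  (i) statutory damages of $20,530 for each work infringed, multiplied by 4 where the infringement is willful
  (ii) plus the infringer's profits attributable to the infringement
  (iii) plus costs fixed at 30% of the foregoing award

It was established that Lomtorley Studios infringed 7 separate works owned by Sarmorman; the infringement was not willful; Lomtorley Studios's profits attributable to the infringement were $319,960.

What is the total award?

Statutory damages: 7 × $20,530 = $143,710
Infringement not willful: no ×4 enhancement.
Combined award: $143,710 + $319,960 = $463,670
Costs: 30% of $463,670 = $139,101
Award plus costs: $463,670 + $139,101 = $602,771

$602,771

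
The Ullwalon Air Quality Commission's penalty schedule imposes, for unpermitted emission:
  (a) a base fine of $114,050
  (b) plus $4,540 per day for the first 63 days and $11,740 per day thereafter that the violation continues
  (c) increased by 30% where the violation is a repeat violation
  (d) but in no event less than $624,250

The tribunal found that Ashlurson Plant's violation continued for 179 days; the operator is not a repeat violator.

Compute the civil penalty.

$1,761,910

First 63 days: 63 × $4,540 = $286,020
Remaining days: (179 − 63) × $11,740 = $1,361,840
Per-day component: $286,020 + $1,361,840 = $1,647,860
Base plus per-day: $114,050 + $1,647,860 = $1,761,910
The operator is not a repeat violator: no 30% increase.
Minimum $624,250: $1,761,910 meets the minimum, no increase.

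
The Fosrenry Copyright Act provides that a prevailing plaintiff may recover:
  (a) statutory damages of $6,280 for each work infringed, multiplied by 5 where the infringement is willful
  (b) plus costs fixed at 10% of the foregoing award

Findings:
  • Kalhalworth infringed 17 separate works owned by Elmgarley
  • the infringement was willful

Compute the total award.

Statutory damages: 17 × $6,280 = $106,760
Multiplied by 5: 5 × $106,760 = $533,800
Costs: 10% of $533,800 = $53,380
Award plus costs: $533,800 + $53,380 = $587,180

$587,180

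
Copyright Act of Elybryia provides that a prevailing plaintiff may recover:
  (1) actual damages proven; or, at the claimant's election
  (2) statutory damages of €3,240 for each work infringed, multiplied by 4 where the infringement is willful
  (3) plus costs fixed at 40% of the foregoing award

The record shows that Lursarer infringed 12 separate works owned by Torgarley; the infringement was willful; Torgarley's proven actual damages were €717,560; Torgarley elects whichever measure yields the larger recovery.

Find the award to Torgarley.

Statutory damages: 12 × €3,240 = €38,880
Multiplied by 4: 4 × €38,880 = €155,520
Greater of actual damages (€717,560) or enhanced statutory damages (€155,520): €717,560
Costs: 40% of €717,560 = €287,024
Award plus costs: €717,560 + €287,024 = €1,004,584

€1,004,584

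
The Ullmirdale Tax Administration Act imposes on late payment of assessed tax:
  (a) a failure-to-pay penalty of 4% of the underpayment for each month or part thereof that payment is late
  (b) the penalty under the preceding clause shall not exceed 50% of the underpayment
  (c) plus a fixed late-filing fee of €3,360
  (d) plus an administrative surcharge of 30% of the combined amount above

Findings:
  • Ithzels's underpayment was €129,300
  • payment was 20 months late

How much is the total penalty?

€88,413

Accrued rate: 4% × 20 = 80%, capped at 50% → 50%
Failure-to-pay penalty: 50% of €129,300 = €64,650
Penalty before surcharge: €64,650 + €3,360 = €68,010
Administrative surcharge: 30% of €68,010 = €20,403
Total penalty: €68,010 + €20,403 = €88,413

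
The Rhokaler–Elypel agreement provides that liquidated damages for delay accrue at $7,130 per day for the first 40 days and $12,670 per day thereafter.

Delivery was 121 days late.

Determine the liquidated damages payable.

First 40 days: 40 × $7,130 = $285,200
Remaining days: (121 − 40) × $12,670 = $1,026,270
Accrued per-day damages: $285,200 + $1,026,270 = $1,311,470

$1,311,470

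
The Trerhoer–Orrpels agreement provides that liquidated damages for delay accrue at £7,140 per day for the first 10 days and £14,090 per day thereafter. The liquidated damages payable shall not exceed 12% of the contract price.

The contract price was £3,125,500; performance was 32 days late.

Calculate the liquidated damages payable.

£375,060

First 10 days: 10 × £7,140 = £71,400
Remaining days: (32 − 10) × £14,090 = £309,980
Accrued per-day damages: £71,400 + £309,980 = £381,380
Cap: 12% of £3,125,500 = £375,060
Cap at £375,060: £381,380 exceeds the cap → £375,060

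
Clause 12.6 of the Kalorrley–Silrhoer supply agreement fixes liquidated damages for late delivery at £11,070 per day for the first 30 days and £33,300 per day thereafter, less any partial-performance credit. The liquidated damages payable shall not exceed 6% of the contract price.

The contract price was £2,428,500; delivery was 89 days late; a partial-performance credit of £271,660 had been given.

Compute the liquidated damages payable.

£145,710

First 30 days: 30 × £11,070 = £332,100
Remaining days: (89 − 30) × £33,300 = £1,964,700
Accrued per-day damages: £332,100 + £1,964,700 = £2,296,800
Less partial-performance credit: £2,296,800 − £271,660 = £2,025,140
Cap: 6% of £2,428,500 = £145,710
Cap at £145,710: £2,025,140 exceeds the cap → £145,710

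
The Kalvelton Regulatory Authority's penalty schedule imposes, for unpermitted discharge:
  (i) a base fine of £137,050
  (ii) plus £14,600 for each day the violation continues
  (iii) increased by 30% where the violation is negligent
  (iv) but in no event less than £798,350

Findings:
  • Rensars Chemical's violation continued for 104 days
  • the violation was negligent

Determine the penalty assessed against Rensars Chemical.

Per-day component: 104 × £14,600 = £1,518,400
Base plus per-day: £137,050 + £1,518,400 = £1,655,450
Enhancement: 30% of £1,655,450 = £496,635
Enhanced fine: £1,655,450 + £496,635 = £2,152,085
Minimum £798,350: £2,152,085 meets the minimum, no increase.

£2,152,085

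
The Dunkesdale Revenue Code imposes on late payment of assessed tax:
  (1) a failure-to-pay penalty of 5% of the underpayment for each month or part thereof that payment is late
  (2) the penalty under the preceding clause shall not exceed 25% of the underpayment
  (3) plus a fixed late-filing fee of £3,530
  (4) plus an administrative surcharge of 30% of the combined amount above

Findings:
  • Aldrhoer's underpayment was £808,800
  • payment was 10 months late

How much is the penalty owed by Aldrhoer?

Accrued rate: 5% × 10 = 50%, capped at 25% → 25%
Failure-to-pay penalty: 25% of £808,800 = £202,200
Penalty before surcharge: £202,200 + £3,530 = £205,730
Administrative surcharge: 30% of £205,730 = £61,719
Total penalty: £205,730 + £61,719 = £267,449

£267,449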